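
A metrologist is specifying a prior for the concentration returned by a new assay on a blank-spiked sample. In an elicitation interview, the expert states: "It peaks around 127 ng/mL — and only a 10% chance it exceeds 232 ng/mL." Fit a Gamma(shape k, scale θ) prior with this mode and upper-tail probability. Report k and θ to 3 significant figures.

k ≈ 6.25, θ ≈ 24.2

Gamma(k,θ) with k>1 has mode (k−1)θ, so θ = 127/(k−1).
Need P(X < 232) = 0.9 with θ tied to k this way. Start at k = 2, θ = 127: P(X<232) ≈ 0.545.
Too low — raise k to concentrate. Iterating converges to k ≈ 6.25.
Then θ = 127/(6.25−1) ≈ 24.2.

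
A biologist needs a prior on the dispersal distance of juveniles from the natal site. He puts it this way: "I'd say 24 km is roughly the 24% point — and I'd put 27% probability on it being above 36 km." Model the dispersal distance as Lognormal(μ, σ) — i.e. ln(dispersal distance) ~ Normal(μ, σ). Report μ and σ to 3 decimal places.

μ ≈ 3.395, σ ≈ 0.307

If T ~ Lognormal(μ,σ) then ln T ~ Normal(μ,σ), so the p-quantile of ln T is μ + z_p·σ.
ln(24) = 3.178 and ln(36) = 3.584; z_{0.24} = -0.7063, z_{0.73} = 0.6128.
σ = (3.584 − 3.178)/(0.6128 − (-0.7063)) = 0.307.
μ = 3.178 − (-0.7063)·0.307 = 3.395.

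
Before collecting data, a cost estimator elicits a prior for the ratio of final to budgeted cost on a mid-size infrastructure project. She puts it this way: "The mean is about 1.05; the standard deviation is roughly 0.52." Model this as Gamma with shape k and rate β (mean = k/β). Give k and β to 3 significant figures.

k ≈ 4.08, β ≈ 3.88

For Gamma(k, rate β): mean = k/β, variance = k/β², so CV = 1/√k.
CV = SD/mean = 0.52/1.05 = 0.4952, hence k = 1/CV² = 4.08.
Then β = k/mean = 4.08/1.05 = 3.88.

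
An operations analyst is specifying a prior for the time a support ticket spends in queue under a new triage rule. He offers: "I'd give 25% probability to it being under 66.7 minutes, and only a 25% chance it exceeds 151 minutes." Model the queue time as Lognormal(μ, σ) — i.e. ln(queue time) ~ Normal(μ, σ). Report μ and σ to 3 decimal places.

μ ≈ 4.609, σ ≈ 0.606

If T ~ Lognormal(μ,σ) then ln T ~ Normal(μ,σ), so the p-quantile of ln T is μ + z_p·σ.
ln(66.7) = 4.2 and ln(151) = 5.017; z_{0.25} = -0.6745, z_{0.75} = 0.6745.
σ = (5.017 − 4.2)/(0.6745 − (-0.6745)) = 0.606.
μ = 4.2 − (-0.6745)·0.606 = 4.609.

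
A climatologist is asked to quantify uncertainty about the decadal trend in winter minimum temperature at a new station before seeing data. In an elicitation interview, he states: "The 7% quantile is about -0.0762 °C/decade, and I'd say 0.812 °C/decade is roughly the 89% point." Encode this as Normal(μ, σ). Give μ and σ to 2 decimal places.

μ = 0.41, σ = 0.33

The p-quantile of Normal(μ,σ) is μ + z_p·σ, with z_{0.07} = -1.476 and z_{0.89} = 1.227.
Eliminate σ: μ = (z₂·x₁ − z₁·x₂)/(z₂ − z₁) = (1.227·-0.0762 − (-1.476)·0.812)/2.702 = 0.41.
Then σ = (x₂ − x₁)/(z₂ − z₁) = (0.812 − -0.0762)/2.702 = 0.33.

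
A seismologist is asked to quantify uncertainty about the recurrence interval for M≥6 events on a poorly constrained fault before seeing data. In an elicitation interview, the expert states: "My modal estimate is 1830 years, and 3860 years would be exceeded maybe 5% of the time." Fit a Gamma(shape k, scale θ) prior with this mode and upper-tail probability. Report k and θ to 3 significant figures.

Gamma(k,θ) with k>1 has mode (k−1)θ, so θ = 1830/(k−1).
Need P(X < 3860) = 0.95 with θ tied to k this way. Start at k = 2, θ = 1830: P(X<3860) ≈ 0.623.
Too low — raise k to concentrate. Iterating converges to k ≈ 5.96.
Then θ = 1830/(5.96−1) ≈ 369.

k ≈ 5.96, θ ≈ 369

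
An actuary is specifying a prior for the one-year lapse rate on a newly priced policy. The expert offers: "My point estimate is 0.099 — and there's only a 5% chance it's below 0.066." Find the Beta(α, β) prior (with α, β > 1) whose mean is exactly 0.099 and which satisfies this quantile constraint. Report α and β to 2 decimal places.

α ≈ 18.81, β ≈ 171.16

With mean 0.099 fixed, write α = 0.099s, β = 0.901s where s = α+β.
Need P(θ < 0.066) = 0.05 under Beta(0.099s, 0.901s). Normal approximation: (q−m)/√(m(1−m)/s) ≈ z_{0.05} = -1.64, so s ≈ 0.099·0.901·(-1.64)²/(0.066−0.099)² = 221.6.
At s = 221.6: P(θ<0.066) ≈ 0.037. Adjusting to match 0.05 gives s ≈ 189.97.
So α = 0.099·189.97 ≈ 18.81, β = 0.901·189.97 ≈ 171.16.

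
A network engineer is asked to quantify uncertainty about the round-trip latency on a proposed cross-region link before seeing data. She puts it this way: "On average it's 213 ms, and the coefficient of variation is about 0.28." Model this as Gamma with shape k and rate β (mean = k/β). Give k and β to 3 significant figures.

k ≈ 12.8, β ≈ 0.0599

For Gamma(k, rate β): mean = k/β, variance = k/β², so CV = 1/√k.
CV = 0.28, hence k = 1/CV² = 12.8.
Then β = k/mean = 12.8/213 = 0.0599.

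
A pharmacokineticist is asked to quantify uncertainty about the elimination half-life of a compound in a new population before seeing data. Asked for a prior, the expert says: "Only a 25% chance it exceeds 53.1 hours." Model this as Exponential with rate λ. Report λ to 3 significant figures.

P(T > 53.1) = e^(−λ·53.1) = 0.25, so λ = −ln(0.25)/53.1 = 0.0261.

λ ≈ 0.0261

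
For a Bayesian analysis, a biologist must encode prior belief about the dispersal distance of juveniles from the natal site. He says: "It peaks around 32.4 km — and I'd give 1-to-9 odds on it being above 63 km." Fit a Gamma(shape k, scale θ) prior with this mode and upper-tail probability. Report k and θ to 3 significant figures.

Gamma(k,θ) with k>1 has mode (k−1)θ, so θ = 32.4/(k−1).
Need P(X < 63) = 0.9 with θ tied to k this way. Start at k = 2, θ = 32.4: P(X<63) ≈ 0.579.
Too low — raise k to concentrate. Iterating converges to k ≈ 5.33.
Then θ = 32.4/(5.33−1) ≈ 7.48.

k ≈ 5.33, θ ≈ 7.48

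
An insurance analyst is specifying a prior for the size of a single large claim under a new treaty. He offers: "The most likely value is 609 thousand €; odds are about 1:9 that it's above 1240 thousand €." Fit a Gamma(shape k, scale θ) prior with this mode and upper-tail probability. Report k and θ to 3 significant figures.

k ≈ 4.8, θ ≈ 160

Gamma(k,θ) with k>1 has mode (k−1)θ, so θ = 609/(k−1).
Need P(X < 1240) = 0.9 with θ tied to k this way. Start at k = 2, θ = 609: P(X<1240) ≈ 0.604.
Too low — raise k to concentrate. Iterating converges to k ≈ 4.8.
Then θ = 609/(4.8−1) ≈ 160.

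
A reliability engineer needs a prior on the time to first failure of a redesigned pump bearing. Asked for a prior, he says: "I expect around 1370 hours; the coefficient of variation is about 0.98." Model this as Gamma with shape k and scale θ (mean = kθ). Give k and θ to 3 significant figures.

For Gamma(k, scale θ): mean = kθ, variance = kθ², so CV = 1/√k.
CV = 0.98, hence k = 1/CV² = 1.04.
Then θ = mean/k = 1370/1.04 = 1320.

k ≈ 1.04, θ ≈ 1320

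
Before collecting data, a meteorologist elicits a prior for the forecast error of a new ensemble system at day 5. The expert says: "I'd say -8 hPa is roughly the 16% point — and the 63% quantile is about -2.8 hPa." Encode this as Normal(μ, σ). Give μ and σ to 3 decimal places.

For Normal(μ,σ), the p-quantile is μ + z_p·σ. Here z_{0.16} = -0.9945, z_{0.63} = 0.3319.
So -8 = μ − 0.9945σ and -2.8 = μ + 0.3319σ.
Subtracting: σ = (-2.8 − -8)/(0.3319 − (-0.9945)) = 3.921.
Then μ = -8 − (-0.9945)·3.921 = -4.101.

μ = -4.101, σ = 3.921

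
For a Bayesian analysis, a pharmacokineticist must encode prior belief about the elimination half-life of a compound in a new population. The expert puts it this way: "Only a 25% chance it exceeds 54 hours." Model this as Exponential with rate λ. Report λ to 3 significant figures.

P(T > 54.0) = e^(−λ·54.0) = 0.25, so λ = −ln(0.25)/54.0 = 0.0257.

λ ≈ 0.0257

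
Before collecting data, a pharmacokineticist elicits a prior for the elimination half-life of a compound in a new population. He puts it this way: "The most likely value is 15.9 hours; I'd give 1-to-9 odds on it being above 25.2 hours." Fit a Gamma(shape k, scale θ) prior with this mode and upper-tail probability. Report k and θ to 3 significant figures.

Gamma(k,θ) with k>1 has mode (k−1)θ, so θ = 15.9/(k−1).
Need P(X < 25.2) = 0.9 with θ tied to k this way. Start at k = 2, θ = 15.9: P(X<25.2) ≈ 0.470.
Too low — raise k to concentrate. Iterating converges to k ≈ 9.85.
Then θ = 15.9/(9.85−1) ≈ 1.8.

k ≈ 9.85, θ ≈ 1.8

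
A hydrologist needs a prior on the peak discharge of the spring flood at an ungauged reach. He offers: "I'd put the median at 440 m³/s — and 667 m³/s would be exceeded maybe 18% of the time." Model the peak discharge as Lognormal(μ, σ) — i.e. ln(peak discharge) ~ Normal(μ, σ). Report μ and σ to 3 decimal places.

μ ≈ 6.087, σ ≈ 0.454

If T ~ Lognormal(μ,σ) then ln T ~ Normal(μ,σ), so the p-quantile of ln T is μ + z_p·σ.
ln(440) = 6.087 and ln(667) = 6.503; z_{0.5} = 0, z_{0.82} = 0.9154.
σ = (6.503 − 6.087)/(0.9154 − (0)) = 0.454.
μ = 6.087 − (0)·0.454 = 6.087.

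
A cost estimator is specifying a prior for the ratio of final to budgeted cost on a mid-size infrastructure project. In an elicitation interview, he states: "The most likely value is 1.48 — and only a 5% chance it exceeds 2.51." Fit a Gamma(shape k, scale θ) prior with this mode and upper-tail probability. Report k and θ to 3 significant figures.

Gamma(k,θ) with k>1 has mode (k−1)θ, so θ = 1.48/(k−1).
Need P(X < 2.51) = 0.95 with θ tied to k this way. Start at k = 2, θ = 1.48: P(X<2.51) ≈ 0.505.
Too low — raise k to concentrate. Iterating converges to k ≈ 11.
Then θ = 1.48/(11−1) ≈ 0.148.

k ≈ 11, θ ≈ 0.148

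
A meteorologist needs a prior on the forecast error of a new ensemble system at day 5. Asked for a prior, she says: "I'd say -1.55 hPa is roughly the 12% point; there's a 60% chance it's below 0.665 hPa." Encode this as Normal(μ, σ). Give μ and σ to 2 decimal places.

μ = 0.27, σ = 1.55

For Normal(μ,σ), the p-quantile is μ + z_p·σ. Here z_{0.12} = -1.175, z_{0.6} = 0.2533.
So -1.55 = μ − 1.175σ and 0.665 = μ + 0.2533σ.
Subtracting: σ = (0.665 − -1.55)/(0.2533 − (-1.175)) = 1.55.
Then μ = -1.55 − (-1.175)·1.55 = 0.27.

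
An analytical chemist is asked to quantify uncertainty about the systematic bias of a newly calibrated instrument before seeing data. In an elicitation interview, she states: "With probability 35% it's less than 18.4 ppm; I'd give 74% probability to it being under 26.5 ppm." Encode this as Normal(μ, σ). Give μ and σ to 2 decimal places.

For Normal(μ,σ), the p-quantile is μ + z_p·σ. Here z_{0.35} = -0.3853, z_{0.74} = 0.6433.
So 18.4 = μ − 0.3853σ and 26.5 = μ + 0.6433σ.
Subtracting: σ = (26.5 − 18.4)/(0.6433 − (-0.3853)) = 7.87.
Then μ = 18.4 − (-0.3853)·7.87 = 21.43.

μ = 21.43, σ = 7.87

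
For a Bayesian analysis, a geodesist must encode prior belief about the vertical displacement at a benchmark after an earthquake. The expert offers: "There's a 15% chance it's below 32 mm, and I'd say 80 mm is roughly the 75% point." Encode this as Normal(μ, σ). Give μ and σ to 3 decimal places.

μ = 61.077, σ = 28.055

The p-quantile of Normal(μ,σ) is μ + z_p·σ, with z_{0.15} = -1.036 and z_{0.75} = 0.6745.
Eliminate σ: μ = (z₂·x₁ − z₁·x₂)/(z₂ − z₁) = (0.6745·32 − (-1.036)·80)/1.711 = 61.077.
Then σ = (x₂ − x₁)/(z₂ − z₁) = (80 − 32)/1.711 = 28.055.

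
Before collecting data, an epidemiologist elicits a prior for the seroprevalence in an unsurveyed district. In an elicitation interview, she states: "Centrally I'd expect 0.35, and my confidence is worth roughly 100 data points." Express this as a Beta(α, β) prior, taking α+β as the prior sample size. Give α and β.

α = 35, β = 65

Under the effective-sample-size interpretation, Beta(α, β) has prior mean α/(α+β) and prior sample size α+β.
So α+β = 100 and α/(α+β) = 0.35, giving α = 0.35·100 = 35 and β = 100 − 35 = 65.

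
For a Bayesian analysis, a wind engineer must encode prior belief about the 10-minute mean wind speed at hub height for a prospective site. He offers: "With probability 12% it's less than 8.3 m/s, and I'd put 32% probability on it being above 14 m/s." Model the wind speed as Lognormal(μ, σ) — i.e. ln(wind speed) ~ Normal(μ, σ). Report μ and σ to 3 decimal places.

μ ≈ 2.490, σ ≈ 0.318

If T ~ Lognormal(μ,σ) then ln T ~ Normal(μ,σ), so the p-quantile of ln T is μ + z_p·σ.
ln(8.3) = 2.116 and ln(14) = 2.639; z_{0.12} = -1.175, z_{0.68} = 0.4677.
σ = (2.639 − 2.116)/(0.4677 − (-1.175)) = 0.318.
μ = 2.116 − (-1.175)·0.318 = 2.490.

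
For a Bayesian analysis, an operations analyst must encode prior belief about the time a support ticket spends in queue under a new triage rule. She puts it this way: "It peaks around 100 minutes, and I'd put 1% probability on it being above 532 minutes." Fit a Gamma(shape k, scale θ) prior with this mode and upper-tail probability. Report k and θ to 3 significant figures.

Gamma(k,θ) with k>1 has mode (k−1)θ, so θ = 100/(k−1).
Need P(X < 532) = 0.99 with θ tied to k this way. Start at k = 2, θ = 100: P(X<532) ≈ 0.969.
Too low — raise k to concentrate. Iterating converges to k ≈ 2.38.
Then θ = 100/(2.38−1) ≈ 72.6.

k ≈ 2.38, θ ≈ 72.6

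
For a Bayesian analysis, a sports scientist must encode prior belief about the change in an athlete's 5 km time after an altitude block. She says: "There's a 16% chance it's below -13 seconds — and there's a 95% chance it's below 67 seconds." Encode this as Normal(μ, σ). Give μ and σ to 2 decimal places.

For Normal(μ,σ), the p-quantile is μ + z_p·σ. Here z_{0.16} = -0.9945, z_{0.95} = 1.645.
So -13 = μ − 0.9945σ and 67 = μ + 1.645σ.
Subtracting: σ = (67 − -13)/(1.645 − (-0.9945)) = 30.31.
Then μ = -13 − (-0.9945)·30.31 = 17.14.

μ = 17.14, σ = 30.31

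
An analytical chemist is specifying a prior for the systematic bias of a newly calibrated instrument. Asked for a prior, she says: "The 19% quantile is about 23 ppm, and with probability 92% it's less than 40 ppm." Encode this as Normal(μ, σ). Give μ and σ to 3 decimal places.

μ = 29.537, σ = 7.446

The p-quantile of Normal(μ,σ) is μ + z_p·σ, with z_{0.19} = -0.8779 and z_{0.92} = 1.405.
Eliminate σ: μ = (z₂·x₁ − z₁·x₂)/(z₂ − z₁) = (1.405·23 − (-0.8779)·40)/2.283 = 29.537.
Then σ = (x₂ − x₁)/(z₂ − z₁) = (40 − 23)/2.283 = 7.446.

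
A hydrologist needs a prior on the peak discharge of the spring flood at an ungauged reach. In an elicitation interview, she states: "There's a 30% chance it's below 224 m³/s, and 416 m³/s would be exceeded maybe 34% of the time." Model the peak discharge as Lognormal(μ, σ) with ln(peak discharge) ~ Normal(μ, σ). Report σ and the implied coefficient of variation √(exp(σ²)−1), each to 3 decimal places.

If T ~ Lognormal(μ,σ) then ln T ~ Normal(μ,σ), so the p-quantile of ln T is μ + z_p·σ.
ln(224) = 5.412 and ln(416) = 6.031; z_{0.3} = -0.5244, z_{0.66} = 0.4125.
σ = (6.031 − 5.412)/(0.4125 − (-0.5244)) = 0.661.
μ = 5.412 − (-0.5244)·0.661 = 5.758.
CV = √(exp(σ²)−1) = √(exp(0.4366)−1) = 0.740.

σ ≈ 0.661, CV ≈ 0.740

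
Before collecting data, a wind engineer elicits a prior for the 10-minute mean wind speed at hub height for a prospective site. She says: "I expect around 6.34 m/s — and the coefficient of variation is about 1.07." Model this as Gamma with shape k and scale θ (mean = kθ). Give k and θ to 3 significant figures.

For Gamma(k, scale θ): mean = kθ, variance = kθ², so CV = 1/√k.
CV = 1.07, hence k = 1/CV² = 0.873.
Then θ = mean/k = 6.34/0.873 = 7.26.

k ≈ 0.873, θ ≈ 7.26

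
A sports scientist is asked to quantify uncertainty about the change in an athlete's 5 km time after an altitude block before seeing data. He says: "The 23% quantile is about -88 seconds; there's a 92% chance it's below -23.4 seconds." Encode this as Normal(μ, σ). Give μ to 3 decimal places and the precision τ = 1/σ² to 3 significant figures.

μ = -65.737, τ = 0.0011

For Normal(μ,σ), the p-quantile is μ + z_p·σ. Here z_{0.23} = -0.7388, z_{0.92} = 1.405.
So -88 = μ − 0.7388σ and -23.4 = μ + 1.405σ.
Subtracting: σ = (-23.4 − -88)/(1.405 − (-0.7388)) = 30.132.
Then μ = -88 − (-0.7388)·30.132 = -65.737.
Precision τ = 1/σ² = 1/30.13² = 0.0011.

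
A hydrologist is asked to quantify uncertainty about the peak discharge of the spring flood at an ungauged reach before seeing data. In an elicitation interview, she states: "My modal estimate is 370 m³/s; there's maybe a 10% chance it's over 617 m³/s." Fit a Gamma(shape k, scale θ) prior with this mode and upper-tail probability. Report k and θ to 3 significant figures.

k ≈ 8.22, θ ≈ 51.2

Gamma(k,θ) with k>1 has mode (k−1)θ, so θ = 370/(k−1).
Need P(X < 617) = 0.9 with θ tied to k this way. Start at k = 2, θ = 370: P(X<617) ≈ 0.497.
Too low — raise k to concentrate. Iterating converges to k ≈ 8.22.
Then θ = 370/(8.22−1) ≈ 51.2.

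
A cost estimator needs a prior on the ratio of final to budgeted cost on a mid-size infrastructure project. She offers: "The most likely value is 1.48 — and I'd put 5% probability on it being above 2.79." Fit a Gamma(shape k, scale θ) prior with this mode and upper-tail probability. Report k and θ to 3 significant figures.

k ≈ 7.92, θ ≈ 0.214

Gamma(k,θ) with k>1 has mode (k−1)θ, so θ = 1.48/(k−1).
Need P(X < 2.79) = 0.95 with θ tied to k this way. Start at k = 2, θ = 1.48: P(X<2.79) ≈ 0.562.
Too low — raise k to concentrate. Iterating converges to k ≈ 7.92.
Then θ = 1.48/(7.92−1) ≈ 0.214.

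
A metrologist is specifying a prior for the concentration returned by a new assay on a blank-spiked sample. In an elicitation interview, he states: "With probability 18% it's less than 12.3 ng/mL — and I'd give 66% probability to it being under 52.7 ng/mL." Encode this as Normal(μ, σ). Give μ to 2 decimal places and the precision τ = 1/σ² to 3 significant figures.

For Normal(μ,σ), the p-quantile is μ + z_p·σ. Here z_{0.18} = -0.9154, z_{0.66} = 0.4125.
So 12.3 = μ − 0.9154σ and 52.7 = μ + 0.4125σ.
Subtracting: σ = (52.7 − 12.3)/(0.4125 − (-0.9154)) = 30.43.
Then μ = 12.3 − (-0.9154)·30.43 = 40.15.
Precision τ = 1/σ² = 1/30.43² = 0.00108.

μ = 40.15, τ = 0.00108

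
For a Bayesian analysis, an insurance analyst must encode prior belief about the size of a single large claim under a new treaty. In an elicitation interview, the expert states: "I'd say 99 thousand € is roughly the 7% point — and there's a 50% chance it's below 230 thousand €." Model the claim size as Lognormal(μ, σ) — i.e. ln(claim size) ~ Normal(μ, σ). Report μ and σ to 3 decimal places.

If T ~ Lognormal(μ,σ) then ln T ~ Normal(μ,σ), so the p-quantile of ln T is μ + z_p·σ.
ln(99) = 4.595 and ln(230) = 5.438; z_{0.07} = -1.476, z_{0.5} = 0.
σ = (5.438 − 4.595)/(0 − (-1.476)) = 0.571.
μ = 4.595 − (-1.476)·0.571 = 5.438.

μ ≈ 5.438, σ ≈ 0.571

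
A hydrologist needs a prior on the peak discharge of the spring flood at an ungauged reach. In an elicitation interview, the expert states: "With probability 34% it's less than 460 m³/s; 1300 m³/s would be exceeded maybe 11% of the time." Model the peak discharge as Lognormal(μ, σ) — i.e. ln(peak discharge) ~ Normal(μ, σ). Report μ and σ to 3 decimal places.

μ ≈ 6.393, σ ≈ 0.634

If T ~ Lognormal(μ,σ) then ln T ~ Normal(μ,σ), so the p-quantile of ln T is μ + z_p·σ.
ln(460) = 6.131 and ln(1300) = 7.17; z_{0.34} = -0.4125, z_{0.89} = 1.227.
σ = (7.17 − 6.131)/(1.227 − (-0.4125)) = 0.634.
μ = 6.131 − (-0.4125)·0.634 = 6.393.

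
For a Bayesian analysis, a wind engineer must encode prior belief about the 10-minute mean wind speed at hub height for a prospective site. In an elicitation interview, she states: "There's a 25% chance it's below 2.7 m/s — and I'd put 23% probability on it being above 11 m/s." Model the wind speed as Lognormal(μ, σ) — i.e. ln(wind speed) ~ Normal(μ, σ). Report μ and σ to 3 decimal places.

μ ≈ 1.664, σ ≈ 0.994

If T ~ Lognormal(μ,σ) then ln T ~ Normal(μ,σ), so the p-quantile of ln T is μ + z_p·σ.
ln(2.7) = 0.9933 and ln(11) = 2.398; z_{0.25} = -0.6745, z_{0.77} = 0.7388.
σ = (2.398 − 0.9933)/(0.7388 − (-0.6745)) = 0.994.
μ = 0.9933 − (-0.6745)·0.994 = 1.664.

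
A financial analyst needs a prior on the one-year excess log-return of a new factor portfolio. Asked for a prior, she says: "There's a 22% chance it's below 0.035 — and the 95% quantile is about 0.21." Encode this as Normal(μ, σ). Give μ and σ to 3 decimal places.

μ = 0.091, σ = 0.072

The p-quantile of Normal(μ,σ) is μ + z_p·σ, with z_{0.22} = -0.7722 and z_{0.95} = 1.645.
Eliminate σ: μ = (z₂·x₁ − z₁·x₂)/(z₂ − z₁) = (1.645·0.035 − (-0.7722)·0.21)/2.417 = 0.091.
Then σ = (x₂ − x₁)/(z₂ − z₁) = (0.21 − 0.035)/2.417 = 0.072.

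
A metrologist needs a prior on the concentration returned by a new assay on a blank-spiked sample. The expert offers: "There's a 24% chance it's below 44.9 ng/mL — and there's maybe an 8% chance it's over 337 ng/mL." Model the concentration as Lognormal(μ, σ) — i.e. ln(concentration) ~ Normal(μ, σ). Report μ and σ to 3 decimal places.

μ ≈ 4.479, σ ≈ 0.955

If T ~ Lognormal(μ,σ) then ln T ~ Normal(μ,σ), so the p-quantile of ln T is μ + z_p·σ.
ln(44.9) = 3.804 and ln(337) = 5.82; z_{0.24} = -0.7063, z_{0.92} = 1.405.
σ = (5.82 − 3.804)/(1.405 − (-0.7063)) = 0.955.
μ = 3.804 − (-0.7063)·0.955 = 4.479.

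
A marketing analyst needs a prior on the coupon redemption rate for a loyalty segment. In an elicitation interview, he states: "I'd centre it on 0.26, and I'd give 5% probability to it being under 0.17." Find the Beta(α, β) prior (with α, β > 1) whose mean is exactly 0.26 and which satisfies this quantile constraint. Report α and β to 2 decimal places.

With mean 0.26 fixed, write α = 0.26s, β = 0.74s where s = α+β.
Need P(θ < 0.17) = 0.05 under Beta(0.26s, 0.74s). Normal approximation: (q−m)/√(m(1−m)/s) ≈ z_{0.05} = -1.64, so s ≈ 0.26·0.74·(-1.64)²/(0.17−0.26)² = 64.3.
At s = 64.3: P(θ<0.17) ≈ 0.039. Adjusting to match 0.05 gives s ≈ 56.70.
So α = 0.26·56.70 ≈ 14.74, β = 0.74·56.70 ≈ 41.96.

α ≈ 14.74, β ≈ 41.96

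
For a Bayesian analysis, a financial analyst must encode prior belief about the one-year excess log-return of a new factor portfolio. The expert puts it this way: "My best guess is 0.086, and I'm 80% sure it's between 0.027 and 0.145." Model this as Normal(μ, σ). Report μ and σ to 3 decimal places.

A symmetric 80% interval runs μ ± z·σ with z = 1.282.
Half-width = 0.059, so σ = 0.059/1.282 = 0.046.
μ is the stated best guess, 0.086.

μ = 0.086, σ = 0.046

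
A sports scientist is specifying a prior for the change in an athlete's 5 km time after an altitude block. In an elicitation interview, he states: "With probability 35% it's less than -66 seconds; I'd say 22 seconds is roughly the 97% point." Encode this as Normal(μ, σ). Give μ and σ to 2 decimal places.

μ = -51.04, σ = 38.83

The p-quantile of Normal(μ,σ) is μ + z_p·σ, with z_{0.35} = -0.3853 and z_{0.97} = 1.881.
Eliminate σ: μ = (z₂·x₁ − z₁·x₂)/(z₂ − z₁) = (1.881·-66 − (-0.3853)·22)/2.266 = -51.04.
Then σ = (x₂ − x₁)/(z₂ − z₁) = (22 − -66)/2.266 = 38.83.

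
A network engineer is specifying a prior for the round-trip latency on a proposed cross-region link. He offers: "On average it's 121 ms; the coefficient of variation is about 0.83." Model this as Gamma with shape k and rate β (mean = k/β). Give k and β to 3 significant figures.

k ≈ 1.45, β ≈ 0.012

For Gamma(k, rate β): mean = k/β, variance = k/β², so CV = 1/√k.
CV = 0.83, hence k = 1/CV² = 1.45.
Then β = k/mean = 1.45/121 = 0.012.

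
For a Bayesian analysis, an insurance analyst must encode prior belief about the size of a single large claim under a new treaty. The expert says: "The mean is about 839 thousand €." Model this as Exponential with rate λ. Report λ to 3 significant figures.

λ ≈ 0.00119

Exponential mean = 1/λ, so λ = 1/839.0 = 0.00119.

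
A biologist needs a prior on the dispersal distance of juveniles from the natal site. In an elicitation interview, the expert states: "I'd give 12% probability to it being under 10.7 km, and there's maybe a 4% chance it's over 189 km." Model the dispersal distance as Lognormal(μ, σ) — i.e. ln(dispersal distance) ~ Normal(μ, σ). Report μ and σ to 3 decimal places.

μ ≈ 3.523, σ ≈ 0.981

If T ~ Lognormal(μ,σ) then ln T ~ Normal(μ,σ), so the p-quantile of ln T is μ + z_p·σ.
ln(10.7) = 2.37 and ln(189) = 5.242; z_{0.12} = -1.175, z_{0.96} = 1.751.
σ = (5.242 − 2.37)/(1.751 − (-1.175)) = 0.981.
μ = 2.37 − (-1.175)·0.981 = 3.523.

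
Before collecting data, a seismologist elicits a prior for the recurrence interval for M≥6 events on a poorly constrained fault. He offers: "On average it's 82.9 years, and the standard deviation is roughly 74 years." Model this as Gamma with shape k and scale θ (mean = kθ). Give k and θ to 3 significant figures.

k ≈ 1.26, θ ≈ 66.1

For Gamma(k, scale θ): mean = kθ, variance = kθ², so CV = 1/√k.
CV = SD/mean = 74/82.9 = 0.8926, hence k = 1/CV² = 1.26.
Then θ = mean/k = 82.9/1.26 = 66.1.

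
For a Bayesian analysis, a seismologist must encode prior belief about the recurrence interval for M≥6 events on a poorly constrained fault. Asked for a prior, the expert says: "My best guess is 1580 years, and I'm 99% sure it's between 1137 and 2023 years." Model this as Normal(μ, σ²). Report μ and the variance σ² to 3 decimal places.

A symmetric 99% interval runs μ ± z·σ with z = 2.576.
Half-width = 443, so σ = 443/2.576 = 171.9834 and σ² = 29578.306.
μ is the stated best guess, 1580.000.

μ = 1580.000, σ² = 29578.306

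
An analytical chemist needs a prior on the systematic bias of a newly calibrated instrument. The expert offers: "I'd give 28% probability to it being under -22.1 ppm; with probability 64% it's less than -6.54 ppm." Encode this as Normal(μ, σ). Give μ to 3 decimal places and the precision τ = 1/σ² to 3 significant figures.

For Normal(μ,σ), the p-quantile is μ + z_p·σ. Here z_{0.28} = -0.5828, z_{0.64} = 0.3585.
So -22.1 = μ − 0.5828σ and -6.54 = μ + 0.3585σ.
Subtracting: σ = (-6.54 − -22.1)/(0.3585 − (-0.5828)) = 16.530.
Then μ = -22.1 − (-0.5828)·16.530 = -12.465.
Precision τ = 1/σ² = 1/16.53² = 0.00366.

μ = -12.465, τ = 0.00366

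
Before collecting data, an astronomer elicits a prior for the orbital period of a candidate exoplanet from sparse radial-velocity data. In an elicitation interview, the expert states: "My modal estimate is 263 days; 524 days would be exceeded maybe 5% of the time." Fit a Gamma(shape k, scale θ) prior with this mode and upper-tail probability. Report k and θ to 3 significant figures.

k ≈ 6.83, θ ≈ 45.1

Gamma(k,θ) with k>1 has mode (k−1)θ, so θ = 263/(k−1).
Need P(X < 524) = 0.95 with θ tied to k this way. Start at k = 2, θ = 263: P(X<524) ≈ 0.592.
Too low — raise k to concentrate. Iterating converges to k ≈ 6.83.
Then θ = 263/(6.83−1) ≈ 45.1.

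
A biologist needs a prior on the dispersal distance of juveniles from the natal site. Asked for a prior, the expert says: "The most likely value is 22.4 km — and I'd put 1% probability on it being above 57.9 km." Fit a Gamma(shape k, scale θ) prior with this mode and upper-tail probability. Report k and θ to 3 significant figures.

Gamma(k,θ) with k>1 has mode (k−1)θ, so θ = 22.4/(k−1).
Need P(X < 57.9) = 0.99 with θ tied to k this way. Start at k = 2, θ = 22.4: P(X<57.9) ≈ 0.730.
Too low — raise k to concentrate. Iterating converges to k ≈ 6.17.
Then θ = 22.4/(6.17−1) ≈ 4.34.

k ≈ 6.17, θ ≈ 4.34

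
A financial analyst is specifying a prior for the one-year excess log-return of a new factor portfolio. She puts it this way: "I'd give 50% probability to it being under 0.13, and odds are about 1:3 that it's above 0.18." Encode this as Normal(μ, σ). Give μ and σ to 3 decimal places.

For Normal(μ,σ), the p-quantile is μ + z_p·σ. Here z_{0.5} = 0, z_{0.75} = 0.6745.
So 0.13 = μ + 0σ and 0.18 = μ + 0.6745σ.
Subtracting: σ = (0.18 − 0.13)/(0.6745 − (0)) = 0.074.
Then μ = 0.13 − (0)·0.074 = 0.130.

μ = 0.130, σ = 0.074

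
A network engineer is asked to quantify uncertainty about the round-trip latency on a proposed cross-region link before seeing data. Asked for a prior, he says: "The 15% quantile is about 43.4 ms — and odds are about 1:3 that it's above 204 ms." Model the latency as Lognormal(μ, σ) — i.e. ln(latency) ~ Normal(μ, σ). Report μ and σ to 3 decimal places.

μ ≈ 4.708, σ ≈ 0.905

If T ~ Lognormal(μ,σ) then ln T ~ Normal(μ,σ), so the p-quantile of ln T is μ + z_p·σ.
ln(43.4) = 3.77 and ln(204) = 5.318; z_{0.15} = -1.036, z_{0.75} = 0.6745.
σ = (5.318 − 3.77)/(0.6745 − (-1.036)) = 0.905.
μ = 3.77 − (-1.036)·0.905 = 4.708.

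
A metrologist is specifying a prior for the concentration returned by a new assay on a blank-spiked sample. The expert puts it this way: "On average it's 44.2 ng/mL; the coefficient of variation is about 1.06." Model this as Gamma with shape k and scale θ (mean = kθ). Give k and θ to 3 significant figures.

For Gamma(k, scale θ): mean = kθ, variance = kθ², so CV = 1/√k.
CV = 1.06, hence k = 1/CV² = 0.89.
Then θ = mean/k = 44.2/0.89 = 49.7.

k ≈ 0.89, θ ≈ 49.7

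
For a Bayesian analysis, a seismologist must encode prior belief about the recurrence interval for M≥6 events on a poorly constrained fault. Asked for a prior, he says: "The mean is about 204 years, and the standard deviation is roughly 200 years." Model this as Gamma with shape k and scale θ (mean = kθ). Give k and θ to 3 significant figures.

k ≈ 1.04, θ ≈ 196

For Gamma(k, scale θ): mean = kθ, variance = kθ², so CV = 1/√k.
CV = SD/mean = 200/204 = 0.9804, hence k = 1/CV² = 1.04.
Then θ = mean/k = 204/1.04 = 196.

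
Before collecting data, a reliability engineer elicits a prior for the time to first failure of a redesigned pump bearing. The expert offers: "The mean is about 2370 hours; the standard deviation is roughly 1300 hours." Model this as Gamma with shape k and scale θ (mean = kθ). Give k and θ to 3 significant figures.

k ≈ 3.32, θ ≈ 713

For Gamma(k, scale θ): mean = kθ, variance = kθ², so CV = 1/√k.
CV = SD/mean = 1300/2370 = 0.5485, hence k = 1/CV² = 3.32.
Then θ = mean/k = 2370/3.32 = 713.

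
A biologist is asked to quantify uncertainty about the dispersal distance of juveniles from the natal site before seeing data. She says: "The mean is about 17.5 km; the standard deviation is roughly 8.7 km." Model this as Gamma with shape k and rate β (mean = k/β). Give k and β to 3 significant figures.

For Gamma(k, rate β): mean = k/β, variance = k/β², so CV = 1/√k.
CV = SD/mean = 8.7/17.5 = 0.4971, hence k = 1/CV² = 4.05.
Then β = k/mean = 4.05/17.5 = 0.231.

k ≈ 4.05, β ≈ 0.231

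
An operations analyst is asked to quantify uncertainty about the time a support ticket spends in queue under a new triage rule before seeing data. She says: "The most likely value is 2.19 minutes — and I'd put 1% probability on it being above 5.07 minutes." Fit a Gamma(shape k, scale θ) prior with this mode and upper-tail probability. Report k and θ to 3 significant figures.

Gamma(k,θ) with k>1 has mode (k−1)θ, so θ = 2.19/(k−1).
Need P(X < 5.07) = 0.99 with θ tied to k this way. Start at k = 2, θ = 2.19: P(X<5.07) ≈ 0.673.
Too low — raise k to concentrate. Iterating converges to k ≈ 7.77.
Then θ = 2.19/(7.77−1) ≈ 0.323.

k ≈ 7.77, θ ≈ 0.323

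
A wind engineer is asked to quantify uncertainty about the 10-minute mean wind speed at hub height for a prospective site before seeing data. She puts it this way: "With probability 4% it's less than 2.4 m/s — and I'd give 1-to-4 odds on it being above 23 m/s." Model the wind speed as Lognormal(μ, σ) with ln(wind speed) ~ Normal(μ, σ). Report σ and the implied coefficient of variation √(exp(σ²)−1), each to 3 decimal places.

If T ~ Lognormal(μ,σ) then ln T ~ Normal(μ,σ), so the p-quantile of ln T is μ + z_p·σ.
ln(2.4) = 0.8755 and ln(23) = 3.135; z_{0.04} = -1.751, z_{0.8} = 0.8416.
σ = (3.135 − 0.8755)/(0.8416 − (-1.751)) = 0.872.
μ = 0.8755 − (-1.751)·0.872 = 2.402.
CV = √(exp(σ²)−1) = √(exp(0.7601)−1) = 1.067.

σ ≈ 0.872, CV ≈ 1.067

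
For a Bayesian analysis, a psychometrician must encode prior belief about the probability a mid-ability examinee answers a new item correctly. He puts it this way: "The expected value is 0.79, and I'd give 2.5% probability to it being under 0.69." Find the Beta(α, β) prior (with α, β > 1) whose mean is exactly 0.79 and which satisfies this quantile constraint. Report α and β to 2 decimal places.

With mean 0.79 fixed, write α = 0.79s, β = 0.21s where s = α+β.
Need P(θ < 0.69) = 0.025 under Beta(0.79s, 0.21s). Normal approximation: (q−m)/√(m(1−m)/s) ≈ z_{0.025} = -1.96, so s ≈ 0.79·0.21·(-1.96)²/(0.69−0.79)² = 63.7.
At s = 63.7: P(θ<0.69) ≈ 0.033. Adjusting to match 0.025 gives s ≈ 72.75.
So α = 0.79·72.75 ≈ 57.47, β = 0.21·72.75 ≈ 15.28.

α ≈ 57.47, β ≈ 15.28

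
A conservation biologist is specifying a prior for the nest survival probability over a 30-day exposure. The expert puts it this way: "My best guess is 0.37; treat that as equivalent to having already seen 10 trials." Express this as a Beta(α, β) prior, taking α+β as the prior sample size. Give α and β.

Under the effective-sample-size interpretation, Beta(α, β) has prior mean α/(α+β) and prior sample size α+β.
So α+β = 10 and α/(α+β) = 0.37, giving α = 0.37·10 = 3.7 and β = 10 − 3.7 = 6.3.

α = 3.7, β = 6.3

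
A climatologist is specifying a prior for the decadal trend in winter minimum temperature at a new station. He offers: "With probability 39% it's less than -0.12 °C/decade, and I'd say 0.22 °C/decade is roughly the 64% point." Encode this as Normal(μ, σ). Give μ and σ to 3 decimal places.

The p-quantile of Normal(μ,σ) is μ + z_p·σ, with z_{0.39} = -0.2793 and z_{0.64} = 0.3585.
Eliminate σ: μ = (z₂·x₁ − z₁·x₂)/(z₂ − z₁) = (0.3585·-0.12 − (-0.2793)·0.22)/0.6378 = 0.029.
Then σ = (x₂ − x₁)/(z₂ − z₁) = (0.22 − -0.12)/0.6378 = 0.533.

μ = 0.029, σ = 0.533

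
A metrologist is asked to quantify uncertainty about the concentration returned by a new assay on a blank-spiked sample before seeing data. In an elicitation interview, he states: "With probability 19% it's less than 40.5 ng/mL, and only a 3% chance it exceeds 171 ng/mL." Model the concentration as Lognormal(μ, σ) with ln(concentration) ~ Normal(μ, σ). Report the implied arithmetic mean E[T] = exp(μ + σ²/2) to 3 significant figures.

E[T] ≈ 73.4 ng/mL

If T ~ Lognormal(μ,σ) then ln T ~ Normal(μ,σ), so the p-quantile of ln T is μ + z_p·σ.
ln(40.5) = 3.701 and ln(171) = 5.142; z_{0.19} = -0.8779, z_{0.97} = 1.881.
σ = (5.142 − 3.701)/(1.881 − (-0.8779)) = 0.522.
μ = 3.701 − (-0.8779)·0.522 = 4.160.
E[T] = exp(μ + σ²/2) = exp(4.160 + 0.1363) = 73.4 ng/mL.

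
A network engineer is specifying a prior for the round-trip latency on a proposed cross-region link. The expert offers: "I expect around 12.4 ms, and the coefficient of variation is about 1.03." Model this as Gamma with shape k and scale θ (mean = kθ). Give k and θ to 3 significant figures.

k ≈ 0.943, θ ≈ 13.2

For Gamma(k, scale θ): mean = kθ, variance = kθ², so CV = 1/√k.
CV = 1.03, hence k = 1/CV² = 0.943.
Then θ = mean/k = 12.4/0.943 = 13.2.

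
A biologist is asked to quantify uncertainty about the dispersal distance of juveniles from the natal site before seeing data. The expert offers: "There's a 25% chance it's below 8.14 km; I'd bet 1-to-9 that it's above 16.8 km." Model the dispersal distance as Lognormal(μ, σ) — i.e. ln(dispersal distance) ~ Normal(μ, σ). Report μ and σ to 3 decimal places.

μ ≈ 2.347, σ ≈ 0.370

If T ~ Lognormal(μ,σ) then ln T ~ Normal(μ,σ), so the p-quantile of ln T is μ + z_p·σ.
ln(8.14) = 2.097 and ln(16.8) = 2.821; z_{0.25} = -0.6745, z_{0.9} = 1.282.
σ = (2.821 − 2.097)/(1.282 − (-0.6745)) = 0.370.
μ = 2.097 − (-0.6745)·0.370 = 2.347.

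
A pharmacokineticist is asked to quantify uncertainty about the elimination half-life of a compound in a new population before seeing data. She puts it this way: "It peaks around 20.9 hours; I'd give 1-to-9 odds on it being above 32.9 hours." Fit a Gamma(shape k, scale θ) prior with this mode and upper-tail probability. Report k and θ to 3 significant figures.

k ≈ 10.1, θ ≈ 2.3

Gamma(k,θ) with k>1 has mode (k−1)θ, so θ = 20.9/(k−1).
Need P(X < 32.9) = 0.9 with θ tied to k this way. Start at k = 2, θ = 20.9: P(X<32.9) ≈ 0.467.
Too low — raise k to concentrate. Iterating converges to k ≈ 10.1.
Then θ = 20.9/(10.1−1) ≈ 2.3.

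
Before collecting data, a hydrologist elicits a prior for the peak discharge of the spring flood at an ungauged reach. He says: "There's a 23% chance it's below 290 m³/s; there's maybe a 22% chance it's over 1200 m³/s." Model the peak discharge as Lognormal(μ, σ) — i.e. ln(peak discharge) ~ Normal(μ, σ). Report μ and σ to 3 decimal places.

μ ≈ 6.364, σ ≈ 0.940

If T ~ Lognormal(μ,σ) then ln T ~ Normal(μ,σ), so the p-quantile of ln T is μ + z_p·σ.
ln(290) = 5.67 and ln(1200) = 7.09; z_{0.23} = -0.7388, z_{0.78} = 0.7722.
σ = (7.09 − 5.67)/(0.7722 − (-0.7388)) = 0.940.
μ = 5.67 − (-0.7388)·0.940 = 6.364.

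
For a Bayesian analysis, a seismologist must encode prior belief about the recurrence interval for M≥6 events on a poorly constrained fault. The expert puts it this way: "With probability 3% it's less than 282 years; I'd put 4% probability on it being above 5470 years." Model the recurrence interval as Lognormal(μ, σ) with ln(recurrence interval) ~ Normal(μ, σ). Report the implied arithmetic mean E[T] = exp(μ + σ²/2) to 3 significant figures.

E[T] ≈ 1830 years

If T ~ Lognormal(μ,σ) then ln T ~ Normal(μ,σ), so the p-quantile of ln T is μ + z_p·σ.
ln(282) = 5.642 and ln(5470) = 8.607; z_{0.03} = -1.881, z_{0.96} = 1.751.
σ = (8.607 − 5.642)/(1.751 − (-1.881)) = 0.817.
μ = 5.642 − (-1.881)·0.817 = 7.178.
E[T] = exp(μ + σ²/2) = exp(7.178 + 0.3333) = 1830 years.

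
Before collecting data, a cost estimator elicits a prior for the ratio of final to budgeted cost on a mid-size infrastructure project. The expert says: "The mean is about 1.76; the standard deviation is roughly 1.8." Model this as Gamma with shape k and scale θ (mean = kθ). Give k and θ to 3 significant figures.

k ≈ 0.956, θ ≈ 1.84

For Gamma(k, scale θ): mean = kθ, variance = kθ², so CV = 1/√k.
CV = SD/mean = 1.8/1.76 = 1.023, hence k = 1/CV² = 0.956.
Then θ = mean/k = 1.76/0.956 = 1.84.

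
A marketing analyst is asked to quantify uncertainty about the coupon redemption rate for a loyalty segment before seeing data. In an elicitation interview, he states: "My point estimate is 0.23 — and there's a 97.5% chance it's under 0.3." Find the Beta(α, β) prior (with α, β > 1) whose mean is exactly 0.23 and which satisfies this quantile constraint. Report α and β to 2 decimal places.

α ≈ 34.85, β ≈ 116.68

With mean 0.23 fixed, write α = 0.23s, β = 0.77s where s = α+β.
Need P(θ < 0.3) = 0.975 under Beta(0.23s, 0.77s). Normal approximation: (q−m)/√(m(1−m)/s) ≈ z_{0.975} = 1.96, so s ≈ 0.23·0.77·(1.96)²/(0.3−0.23)² = 138.8.
At s = 138.8: P(θ<0.3) ≈ 0.970. Adjusting to match 0.975 gives s ≈ 151.54.
So α = 0.23·151.54 ≈ 34.85, β = 0.77·151.54 ≈ 116.68.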